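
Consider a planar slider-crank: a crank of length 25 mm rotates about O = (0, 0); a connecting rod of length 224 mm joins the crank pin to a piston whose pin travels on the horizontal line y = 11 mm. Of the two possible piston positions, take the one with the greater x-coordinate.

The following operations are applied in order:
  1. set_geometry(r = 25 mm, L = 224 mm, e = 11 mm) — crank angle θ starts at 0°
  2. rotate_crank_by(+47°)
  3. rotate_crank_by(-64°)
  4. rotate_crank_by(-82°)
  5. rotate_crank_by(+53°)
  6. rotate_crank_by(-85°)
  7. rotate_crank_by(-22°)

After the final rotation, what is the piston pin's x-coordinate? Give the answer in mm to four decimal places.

set_geometry: r = 25 mm, L = 224 mm, e = 11 mm; θ ← 0°
rotate_crank_by(+47°): θ ← 0° +47° = 47°
rotate_crank_by(-64°): θ ← 47° -64° = -17°
rotate_crank_by(-82°): θ ← -17° -82° = -99°
rotate_crank_by(+53°): θ ← -99° +53° = -46°
rotate_crank_by(-85°): θ ← -46° -85° = -131°
rotate_crank_by(-22°): θ ← -131° -22° = -153°
crank pin P = (r cos θ, r sin θ) = (-22.275163, -11.349762)
h = r sin θ − e = -11.349762 − 11 = -22.349762
x = r cos θ + √(L² − h²) = -22.275163 + √(50176.0 − 499.5119) = -22.275163 + 222.882229 = 200.607066

200.6071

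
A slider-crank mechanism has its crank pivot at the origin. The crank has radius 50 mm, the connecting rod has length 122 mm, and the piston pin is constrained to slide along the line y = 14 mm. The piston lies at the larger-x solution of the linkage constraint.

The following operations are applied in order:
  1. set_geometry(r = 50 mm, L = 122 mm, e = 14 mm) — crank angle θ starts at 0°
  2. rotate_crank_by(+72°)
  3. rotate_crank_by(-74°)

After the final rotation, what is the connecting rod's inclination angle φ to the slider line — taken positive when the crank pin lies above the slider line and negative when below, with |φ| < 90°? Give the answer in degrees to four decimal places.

set_geometry: r = 50 mm, L = 122 mm, e = 14 mm; θ ← 0°
rotate_crank_by(+72°): θ ← 0° +72° = 72°
rotate_crank_by(-74°): θ ← 72° -74° = -2°
crank pin P = (r cos θ, r sin θ) = (49.969541, -1.744975)
h = r sin θ − e = -1.744975 − 14 = -15.744975
sin φ = h / L = -15.744975 / 122 = -0.12905717
φ = arcsin(-0.12905717) = -7.415113°

-7.4151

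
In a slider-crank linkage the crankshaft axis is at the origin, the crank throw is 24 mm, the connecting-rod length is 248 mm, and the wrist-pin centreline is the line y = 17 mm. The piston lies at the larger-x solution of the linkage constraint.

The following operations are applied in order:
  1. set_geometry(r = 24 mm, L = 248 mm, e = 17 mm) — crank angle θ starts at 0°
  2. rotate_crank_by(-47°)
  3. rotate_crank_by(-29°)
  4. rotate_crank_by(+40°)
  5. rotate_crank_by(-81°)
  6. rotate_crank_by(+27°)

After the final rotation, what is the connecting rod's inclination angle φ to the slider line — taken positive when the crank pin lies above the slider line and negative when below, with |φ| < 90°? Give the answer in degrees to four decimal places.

set_geometry: r = 24 mm, L = 248 mm, e = 17 mm; θ ← 0°
rotate_crank_by(-47°): θ ← 0° -47° = -47°
rotate_crank_by(-29°): θ ← -47° -29° = -76°
rotate_crank_by(+40°): θ ← -76° +40° = -36°
rotate_crank_by(-81°): θ ← -36° -81° = -117°
rotate_crank_by(+27°): θ ← -117° +27° = -90°
crank pin P = (r cos θ, r sin θ) = (0.000000, -24.000000)
h = r sin θ − e = -24.000000 − 17 = -41.000000
sin φ = h / L = -41.000000 / 248 = -0.16532258
φ = arcsin(-0.16532258) = -9.515974°

-9.5160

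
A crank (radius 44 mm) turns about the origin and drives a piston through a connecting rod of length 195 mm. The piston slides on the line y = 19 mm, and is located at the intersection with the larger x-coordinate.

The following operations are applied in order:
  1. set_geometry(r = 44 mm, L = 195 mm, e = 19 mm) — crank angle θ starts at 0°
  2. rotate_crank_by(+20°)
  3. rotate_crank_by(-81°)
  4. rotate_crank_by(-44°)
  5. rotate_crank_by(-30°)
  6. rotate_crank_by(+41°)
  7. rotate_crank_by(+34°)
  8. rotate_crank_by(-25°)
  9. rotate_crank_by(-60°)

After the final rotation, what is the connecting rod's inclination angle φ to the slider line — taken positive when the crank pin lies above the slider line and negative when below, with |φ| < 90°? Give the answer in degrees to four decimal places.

-13.1122

set_geometry: r = 44 mm, L = 195 mm, e = 19 mm; θ ← 0°
rotate_crank_by(+20°): θ ← 0° +20° = 20°
rotate_crank_by(-81°): θ ← 20° -81° = -61°
rotate_crank_by(-44°): θ ← -61° -44° = -105°
rotate_crank_by(-30°): θ ← -105° -30° = -135°
rotate_crank_by(+41°): θ ← -135° +41° = -94°
rotate_crank_by(+34°): θ ← -94° +34° = -60°
rotate_crank_by(-25°): θ ← -60° -25° = -85°
rotate_crank_by(-60°): θ ← -85° -60° = -145°
crank pin P = (r cos θ, r sin θ) = (-36.042690, -25.237363)
h = r sin θ − e = -25.237363 − 19 = -44.237363
sin φ = h / L = -44.237363 / 195 = -0.22685827
φ = arcsin(-0.22685827) = -13.112175°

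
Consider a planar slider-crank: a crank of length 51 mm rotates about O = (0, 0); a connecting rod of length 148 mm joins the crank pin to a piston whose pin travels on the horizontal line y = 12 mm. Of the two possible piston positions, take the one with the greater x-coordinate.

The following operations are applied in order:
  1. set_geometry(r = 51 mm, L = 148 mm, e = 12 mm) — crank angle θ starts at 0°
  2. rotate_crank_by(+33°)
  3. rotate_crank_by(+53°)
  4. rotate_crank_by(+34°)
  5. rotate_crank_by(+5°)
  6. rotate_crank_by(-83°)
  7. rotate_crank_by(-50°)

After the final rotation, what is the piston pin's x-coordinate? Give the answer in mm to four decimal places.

197.2663

set_geometry: r = 51 mm, L = 148 mm, e = 12 mm; θ ← 0°
rotate_crank_by(+33°): θ ← 0° +33° = 33°
rotate_crank_by(+53°): θ ← 33° +53° = 86°
rotate_crank_by(+34°): θ ← 86° +34° = 120°
rotate_crank_by(+5°): θ ← 120° +5° = 125°
rotate_crank_by(-83°): θ ← 125° -83° = 42°
rotate_crank_by(-50°): θ ← 42° -50° = -8°
crank pin P = (r cos θ, r sin θ) = (50.503672, -7.097828)
h = r sin θ − e = -7.097828 − 12 = -19.097828
x = r cos θ + √(L² − h²) = 50.503672 + √(21904.0 − 364.7270) = 50.503672 + 146.762642 = 197.266313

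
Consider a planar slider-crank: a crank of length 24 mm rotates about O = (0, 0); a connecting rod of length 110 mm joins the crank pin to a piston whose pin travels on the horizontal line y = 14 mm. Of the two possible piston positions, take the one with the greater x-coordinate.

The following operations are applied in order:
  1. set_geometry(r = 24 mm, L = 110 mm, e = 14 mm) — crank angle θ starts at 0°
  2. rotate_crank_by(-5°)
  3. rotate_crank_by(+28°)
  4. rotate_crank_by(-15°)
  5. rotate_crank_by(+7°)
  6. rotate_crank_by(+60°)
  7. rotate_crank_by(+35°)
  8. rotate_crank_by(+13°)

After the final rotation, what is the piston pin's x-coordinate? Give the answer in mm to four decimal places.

96.7578

set_geometry: r = 24 mm, L = 110 mm, e = 14 mm; θ ← 0°
rotate_crank_by(-5°): θ ← 0° -5° = -5°
rotate_crank_by(+28°): θ ← -5° +28° = 23°
rotate_crank_by(-15°): θ ← 23° -15° = 8°
rotate_crank_by(+7°): θ ← 8° +7° = 15°
rotate_crank_by(+60°): θ ← 15° +60° = 75°
rotate_crank_by(+35°): θ ← 75° +35° = 110°
rotate_crank_by(+13°): θ ← 110° +13° = 123°
crank pin P = (r cos θ, r sin θ) = (-13.071337, 20.128094)
h = r sin θ − e = 20.128094 − 14 = 6.128094
x = r cos θ + √(L² − h²) = -13.071337 + √(12100.0 − 37.5535) = -13.071337 + 109.829169 = 96.757833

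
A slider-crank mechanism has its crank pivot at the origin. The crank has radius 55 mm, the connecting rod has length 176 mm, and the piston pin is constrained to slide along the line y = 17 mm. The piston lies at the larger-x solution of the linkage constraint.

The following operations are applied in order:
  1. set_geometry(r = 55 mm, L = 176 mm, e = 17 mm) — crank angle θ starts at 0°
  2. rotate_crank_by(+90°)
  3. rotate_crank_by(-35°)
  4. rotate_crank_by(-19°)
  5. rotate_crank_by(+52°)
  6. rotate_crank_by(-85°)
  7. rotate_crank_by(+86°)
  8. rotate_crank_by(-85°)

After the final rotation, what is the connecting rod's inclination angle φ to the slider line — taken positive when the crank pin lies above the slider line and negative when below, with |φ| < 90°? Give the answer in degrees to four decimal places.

set_geometry: r = 55 mm, L = 176 mm, e = 17 mm; θ ← 0°
rotate_crank_by(+90°): θ ← 0° +90° = 90°
rotate_crank_by(-35°): θ ← 90° -35° = 55°
rotate_crank_by(-19°): θ ← 55° -19° = 36°
rotate_crank_by(+52°): θ ← 36° +52° = 88°
rotate_crank_by(-85°): θ ← 88° -85° = 3°
rotate_crank_by(+86°): θ ← 3° +86° = 89°
rotate_crank_by(-85°): θ ← 89° -85° = 4°
crank pin P = (r cos θ, r sin θ) = (54.866023, 3.836606)
h = r sin θ − e = 3.836606 − 17 = -13.163394
sin φ = h / L = -13.163394 / 176 = -0.07479201
φ = arcsin(-0.07479201) = -4.289272°

-4.2893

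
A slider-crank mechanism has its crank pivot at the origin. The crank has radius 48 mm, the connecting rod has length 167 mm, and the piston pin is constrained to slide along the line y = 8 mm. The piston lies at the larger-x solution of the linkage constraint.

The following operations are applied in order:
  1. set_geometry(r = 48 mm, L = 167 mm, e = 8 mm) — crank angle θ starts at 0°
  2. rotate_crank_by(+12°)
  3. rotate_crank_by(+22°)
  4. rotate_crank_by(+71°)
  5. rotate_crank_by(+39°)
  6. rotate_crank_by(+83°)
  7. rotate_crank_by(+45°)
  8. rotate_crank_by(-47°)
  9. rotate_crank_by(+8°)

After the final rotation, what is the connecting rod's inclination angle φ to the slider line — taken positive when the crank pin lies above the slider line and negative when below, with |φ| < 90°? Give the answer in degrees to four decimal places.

set_geometry: r = 48 mm, L = 167 mm, e = 8 mm; θ ← 0°
rotate_crank_by(+12°): θ ← 0° +12° = 12°
rotate_crank_by(+22°): θ ← 12° +22° = 34°
rotate_crank_by(+71°): θ ← 34° +71° = 105°
rotate_crank_by(+39°): θ ← 105° +39° = 144°
rotate_crank_by(+83°): θ ← 144° +83° = 227°
rotate_crank_by(+45°): θ ← 227° +45° = 272°
rotate_crank_by(-47°): θ ← 272° -47° = 225°
rotate_crank_by(+8°): θ ← 225° +8° = 233°
crank pin P = (r cos θ, r sin θ) = (-28.887121, -38.334504)
h = r sin θ − e = -38.334504 − 8 = -46.334504
sin φ = h / L = -46.334504 / 167 = -0.27745212
φ = arcsin(-0.27745212) = -16.108198°

-16.1082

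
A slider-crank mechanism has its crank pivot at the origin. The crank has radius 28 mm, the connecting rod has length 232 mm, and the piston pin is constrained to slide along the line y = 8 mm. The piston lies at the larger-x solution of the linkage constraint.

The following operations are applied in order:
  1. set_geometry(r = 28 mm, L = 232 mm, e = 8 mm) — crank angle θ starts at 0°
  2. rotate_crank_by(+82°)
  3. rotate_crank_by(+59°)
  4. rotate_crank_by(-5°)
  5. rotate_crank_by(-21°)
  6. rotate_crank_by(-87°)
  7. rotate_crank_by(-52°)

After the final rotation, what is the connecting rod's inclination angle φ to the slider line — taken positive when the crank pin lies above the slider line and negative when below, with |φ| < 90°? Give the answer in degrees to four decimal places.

set_geometry: r = 28 mm, L = 232 mm, e = 8 mm; θ ← 0°
rotate_crank_by(+82°): θ ← 0° +82° = 82°
rotate_crank_by(+59°): θ ← 82° +59° = 141°
rotate_crank_by(-5°): θ ← 141° -5° = 136°
rotate_crank_by(-21°): θ ← 136° -21° = 115°
rotate_crank_by(-87°): θ ← 115° -87° = 28°
rotate_crank_by(-52°): θ ← 28° -52° = -24°
crank pin P = (r cos θ, r sin θ) = (25.579273, -11.388626)
h = r sin θ − e = -11.388626 − 8 = -19.388626
sin φ = h / L = -19.388626 / 232 = -0.08357166
φ = arcsin(-0.08357166) = -4.793895°

-4.7939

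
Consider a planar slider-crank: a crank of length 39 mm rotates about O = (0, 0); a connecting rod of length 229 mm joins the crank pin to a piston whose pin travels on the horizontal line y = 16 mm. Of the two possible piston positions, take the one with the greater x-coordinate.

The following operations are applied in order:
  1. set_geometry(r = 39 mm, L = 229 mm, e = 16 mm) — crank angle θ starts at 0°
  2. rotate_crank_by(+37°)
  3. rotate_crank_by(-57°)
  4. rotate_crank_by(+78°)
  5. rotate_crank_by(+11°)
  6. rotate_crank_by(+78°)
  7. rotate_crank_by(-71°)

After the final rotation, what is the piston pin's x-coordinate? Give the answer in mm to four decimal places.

set_geometry: r = 39 mm, L = 229 mm, e = 16 mm; θ ← 0°
rotate_crank_by(+37°): θ ← 0° +37° = 37°
rotate_crank_by(-57°): θ ← 37° -57° = -20°
rotate_crank_by(+78°): θ ← -20° +78° = 58°
rotate_crank_by(+11°): θ ← 58° +11° = 69°
rotate_crank_by(+78°): θ ← 69° +78° = 147°
rotate_crank_by(-71°): θ ← 147° -71° = 76°
crank pin P = (r cos θ, r sin θ) = (9.434954, 37.841533)
h = r sin θ − e = 37.841533 − 16 = 21.841533
x = r cos θ + √(L² − h²) = 9.434954 + √(52441.0 − 477.0526) = 9.434954 + 227.956021 = 237.390975

237.3910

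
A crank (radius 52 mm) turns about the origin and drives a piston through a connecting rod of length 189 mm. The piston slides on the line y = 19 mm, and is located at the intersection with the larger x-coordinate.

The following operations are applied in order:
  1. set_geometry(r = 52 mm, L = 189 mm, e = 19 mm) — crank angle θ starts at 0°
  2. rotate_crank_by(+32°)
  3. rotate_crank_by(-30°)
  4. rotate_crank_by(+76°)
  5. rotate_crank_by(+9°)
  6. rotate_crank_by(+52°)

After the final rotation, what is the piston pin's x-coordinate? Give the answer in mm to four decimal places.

set_geometry: r = 52 mm, L = 189 mm, e = 19 mm; θ ← 0°
rotate_crank_by(+32°): θ ← 0° +32° = 32°
rotate_crank_by(-30°): θ ← 32° -30° = 2°
rotate_crank_by(+76°): θ ← 2° +76° = 78°
rotate_crank_by(+9°): θ ← 78° +9° = 87°
rotate_crank_by(+52°): θ ← 87° +52° = 139°
crank pin P = (r cos θ, r sin θ) = (-39.244898, 34.115070)
h = r sin θ − e = 34.115070 − 19 = 15.115070
x = r cos θ + √(L² − h²) = -39.244898 + √(35721.0 − 228.4653) = -39.244898 + 188.394625 = 149.149727

149.1497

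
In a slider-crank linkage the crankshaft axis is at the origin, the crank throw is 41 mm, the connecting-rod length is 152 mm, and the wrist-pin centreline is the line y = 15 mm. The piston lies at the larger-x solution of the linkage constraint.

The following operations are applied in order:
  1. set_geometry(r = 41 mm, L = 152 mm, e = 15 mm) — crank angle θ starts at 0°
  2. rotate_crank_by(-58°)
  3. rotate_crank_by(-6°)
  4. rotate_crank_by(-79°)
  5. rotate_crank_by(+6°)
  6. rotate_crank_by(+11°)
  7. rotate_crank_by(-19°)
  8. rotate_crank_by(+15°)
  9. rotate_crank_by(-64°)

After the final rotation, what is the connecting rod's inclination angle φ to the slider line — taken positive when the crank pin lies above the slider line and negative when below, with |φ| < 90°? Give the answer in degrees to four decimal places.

set_geometry: r = 41 mm, L = 152 mm, e = 15 mm; θ ← 0°
rotate_crank_by(-58°): θ ← 0° -58° = -58°
rotate_crank_by(-6°): θ ← -58° -6° = -64°
rotate_crank_by(-79°): θ ← -64° -79° = -143°
rotate_crank_by(+6°): θ ← -143° +6° = -137°
rotate_crank_by(+11°): θ ← -137° +11° = -126°
rotate_crank_by(-19°): θ ← -126° -19° = -145°
rotate_crank_by(+15°): θ ← -145° +15° = -130°
rotate_crank_by(-64°): θ ← -130° -64° = -194°
crank pin P = (r cos θ, r sin θ) = (-39.782125, 9.918798)
h = r sin θ − e = 9.918798 − 15 = -5.081202
sin φ = h / L = -5.081202 / 152 = -0.03342896
φ = arcsin(-0.03342896) = -1.915695°

-1.9157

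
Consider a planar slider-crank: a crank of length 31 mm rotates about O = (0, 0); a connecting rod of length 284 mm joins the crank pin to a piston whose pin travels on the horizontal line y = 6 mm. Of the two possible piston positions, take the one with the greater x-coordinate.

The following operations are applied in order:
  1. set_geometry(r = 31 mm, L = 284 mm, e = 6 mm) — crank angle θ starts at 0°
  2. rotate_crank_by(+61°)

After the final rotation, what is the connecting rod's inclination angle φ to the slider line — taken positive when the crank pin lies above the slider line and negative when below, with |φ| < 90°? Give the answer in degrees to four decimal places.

4.2634

set_geometry: r = 31 mm, L = 284 mm, e = 6 mm; θ ← 0°
rotate_crank_by(+61°): θ ← 0° +61° = 61°
crank pin P = (r cos θ, r sin θ) = (15.029098, 27.113211)
h = r sin θ − e = 27.113211 − 6 = 21.113211
sin φ = h / L = 21.113211 / 284 = 0.07434229
φ = arcsin(0.07434229) = 4.263433°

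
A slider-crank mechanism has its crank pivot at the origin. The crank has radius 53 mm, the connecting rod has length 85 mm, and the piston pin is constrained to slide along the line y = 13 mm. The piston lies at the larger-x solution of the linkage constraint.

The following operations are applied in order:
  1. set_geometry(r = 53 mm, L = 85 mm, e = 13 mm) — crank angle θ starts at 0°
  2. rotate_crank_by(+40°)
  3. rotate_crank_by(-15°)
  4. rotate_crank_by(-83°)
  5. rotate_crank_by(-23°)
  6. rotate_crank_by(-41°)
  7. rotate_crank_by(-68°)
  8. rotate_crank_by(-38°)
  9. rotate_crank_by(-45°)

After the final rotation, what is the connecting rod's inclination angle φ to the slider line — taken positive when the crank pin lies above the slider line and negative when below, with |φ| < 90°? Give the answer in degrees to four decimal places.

set_geometry: r = 53 mm, L = 85 mm, e = 13 mm; θ ← 0°
rotate_crank_by(+40°): θ ← 0° +40° = 40°
rotate_crank_by(-15°): θ ← 40° -15° = 25°
rotate_crank_by(-83°): θ ← 25° -83° = -58°
rotate_crank_by(-23°): θ ← -58° -23° = -81°
rotate_crank_by(-41°): θ ← -81° -41° = -122°
rotate_crank_by(-68°): θ ← -122° -68° = -190°
rotate_crank_by(-38°): θ ← -190° -38° = -228°
rotate_crank_by(-45°): θ ← -228° -45° = -273°
crank pin P = (r cos θ, r sin θ) = (2.773806, 52.927365)
h = r sin θ − e = 52.927365 − 13 = 39.927365
sin φ = h / L = 39.927365 / 85 = 0.46973371
φ = arcsin(0.46973371) = 28.017012°

28.0170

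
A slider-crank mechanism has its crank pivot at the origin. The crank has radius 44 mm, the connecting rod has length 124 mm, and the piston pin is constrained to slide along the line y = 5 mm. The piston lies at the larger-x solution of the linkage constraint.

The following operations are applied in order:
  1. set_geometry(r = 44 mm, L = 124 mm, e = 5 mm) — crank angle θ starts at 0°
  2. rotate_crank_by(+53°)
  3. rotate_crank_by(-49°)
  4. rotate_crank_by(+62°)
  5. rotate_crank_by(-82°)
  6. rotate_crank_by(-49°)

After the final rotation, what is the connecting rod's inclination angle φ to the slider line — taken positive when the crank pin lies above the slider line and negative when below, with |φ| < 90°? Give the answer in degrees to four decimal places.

set_geometry: r = 44 mm, L = 124 mm, e = 5 mm; θ ← 0°
rotate_crank_by(+53°): θ ← 0° +53° = 53°
rotate_crank_by(-49°): θ ← 53° -49° = 4°
rotate_crank_by(+62°): θ ← 4° +62° = 66°
rotate_crank_by(-82°): θ ← 66° -82° = -16°
rotate_crank_by(-49°): θ ← -16° -49° = -65°
crank pin P = (r cos θ, r sin θ) = (18.595204, -39.877543)
h = r sin θ − e = -39.877543 − 5 = -44.877543
sin φ = h / L = -44.877543 / 124 = -0.36191567
φ = arcsin(-0.36191567) = -21.217890°

-21.2179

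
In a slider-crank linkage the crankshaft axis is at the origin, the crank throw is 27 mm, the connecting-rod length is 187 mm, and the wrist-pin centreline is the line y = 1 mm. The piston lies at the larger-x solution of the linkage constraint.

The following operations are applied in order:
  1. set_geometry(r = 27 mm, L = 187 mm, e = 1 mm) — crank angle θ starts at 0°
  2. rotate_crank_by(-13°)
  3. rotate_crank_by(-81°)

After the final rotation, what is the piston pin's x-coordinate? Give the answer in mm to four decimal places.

183.0184

set_geometry: r = 27 mm, L = 187 mm, e = 1 mm; θ ← 0°
rotate_crank_by(-13°): θ ← 0° -13° = -13°
rotate_crank_by(-81°): θ ← -13° -81° = -94°
crank pin P = (r cos θ, r sin θ) = (-1.883425, -26.934229)
h = r sin θ − e = -26.934229 − 1 = -27.934229
x = r cos θ + √(L² − h²) = -1.883425 + √(34969.0 − 780.3212) = -1.883425 + 184.901809 = 183.018384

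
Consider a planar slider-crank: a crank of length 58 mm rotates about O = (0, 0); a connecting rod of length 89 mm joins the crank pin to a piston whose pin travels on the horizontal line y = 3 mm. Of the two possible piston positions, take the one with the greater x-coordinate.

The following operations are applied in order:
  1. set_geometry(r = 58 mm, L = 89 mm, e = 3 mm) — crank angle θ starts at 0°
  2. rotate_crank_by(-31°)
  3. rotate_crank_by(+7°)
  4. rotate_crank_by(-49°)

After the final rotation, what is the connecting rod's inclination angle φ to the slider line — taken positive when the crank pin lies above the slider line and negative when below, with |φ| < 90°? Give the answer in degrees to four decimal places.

-41.0652

set_geometry: r = 58 mm, L = 89 mm, e = 3 mm; θ ← 0°
rotate_crank_by(-31°): θ ← 0° -31° = -31°
rotate_crank_by(+7°): θ ← -31° +7° = -24°
rotate_crank_by(-49°): θ ← -24° -49° = -73°
crank pin P = (r cos θ, r sin θ) = (16.957559, -55.465676)
h = r sin θ − e = -55.465676 − 3 = -58.465676
sin φ = h / L = -58.465676 / 89 = -0.65691771
φ = arcsin(-0.65691771) = -41.065221°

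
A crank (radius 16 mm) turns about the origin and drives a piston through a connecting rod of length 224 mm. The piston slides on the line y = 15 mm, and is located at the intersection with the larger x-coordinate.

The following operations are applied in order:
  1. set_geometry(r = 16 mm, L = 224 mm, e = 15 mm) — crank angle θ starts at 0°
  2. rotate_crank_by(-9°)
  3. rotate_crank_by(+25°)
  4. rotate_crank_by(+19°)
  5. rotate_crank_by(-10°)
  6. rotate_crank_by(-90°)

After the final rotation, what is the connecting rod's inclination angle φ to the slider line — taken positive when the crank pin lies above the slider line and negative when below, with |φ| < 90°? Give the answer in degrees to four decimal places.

set_geometry: r = 16 mm, L = 224 mm, e = 15 mm; θ ← 0°
rotate_crank_by(-9°): θ ← 0° -9° = -9°
rotate_crank_by(+25°): θ ← -9° +25° = 16°
rotate_crank_by(+19°): θ ← 16° +19° = 35°
rotate_crank_by(-10°): θ ← 35° -10° = 25°
rotate_crank_by(-90°): θ ← 25° -90° = -65°
crank pin P = (r cos θ, r sin θ) = (6.761892, -14.500925)
h = r sin θ − e = -14.500925 − 15 = -29.500925
sin φ = h / L = -29.500925 / 224 = -0.13170056
φ = arcsin(-0.13170056) = -7.567872°

-7.5679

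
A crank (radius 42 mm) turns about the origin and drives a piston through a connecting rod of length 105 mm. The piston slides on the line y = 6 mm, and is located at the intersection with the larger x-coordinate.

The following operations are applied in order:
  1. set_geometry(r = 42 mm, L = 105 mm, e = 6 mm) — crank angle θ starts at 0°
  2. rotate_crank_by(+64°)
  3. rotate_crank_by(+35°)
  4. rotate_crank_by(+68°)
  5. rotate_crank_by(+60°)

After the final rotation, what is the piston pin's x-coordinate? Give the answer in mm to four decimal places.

69.7272

set_geometry: r = 42 mm, L = 105 mm, e = 6 mm; θ ← 0°
rotate_crank_by(+64°): θ ← 0° +64° = 64°
rotate_crank_by(+35°): θ ← 64° +35° = 99°
rotate_crank_by(+68°): θ ← 99° +68° = 167°
rotate_crank_by(+60°): θ ← 167° +60° = 227°
crank pin P = (r cos θ, r sin θ) = (-28.643931, -30.716855)
h = r sin θ − e = -30.716855 − 6 = -36.716855
x = r cos θ + √(L² − h²) = -28.643931 + √(11025.0 − 1348.1275) = -28.643931 + 98.371096 = 69.727165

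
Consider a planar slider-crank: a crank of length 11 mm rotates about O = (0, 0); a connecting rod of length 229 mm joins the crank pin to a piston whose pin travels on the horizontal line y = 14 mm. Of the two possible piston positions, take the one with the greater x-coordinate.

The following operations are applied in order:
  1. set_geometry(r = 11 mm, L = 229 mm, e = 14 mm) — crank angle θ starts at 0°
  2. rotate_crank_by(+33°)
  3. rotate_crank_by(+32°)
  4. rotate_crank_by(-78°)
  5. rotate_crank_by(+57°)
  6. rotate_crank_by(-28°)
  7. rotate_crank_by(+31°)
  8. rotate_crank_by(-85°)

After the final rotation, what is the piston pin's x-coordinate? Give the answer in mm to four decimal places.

236.7241

set_geometry: r = 11 mm, L = 229 mm, e = 14 mm; θ ← 0°
rotate_crank_by(+33°): θ ← 0° +33° = 33°
rotate_crank_by(+32°): θ ← 33° +32° = 65°
rotate_crank_by(-78°): θ ← 65° -78° = -13°
rotate_crank_by(+57°): θ ← -13° +57° = 44°
rotate_crank_by(-28°): θ ← 44° -28° = 16°
rotate_crank_by(+31°): θ ← 16° +31° = 47°
rotate_crank_by(-85°): θ ← 47° -85° = -38°
crank pin P = (r cos θ, r sin θ) = (8.668118, -6.772276)
h = r sin θ − e = -6.772276 − 14 = -20.772276
x = r cos θ + √(L² − h²) = 8.668118 + √(52441.0 − 431.4875) = 8.668118 + 228.055942 = 236.724060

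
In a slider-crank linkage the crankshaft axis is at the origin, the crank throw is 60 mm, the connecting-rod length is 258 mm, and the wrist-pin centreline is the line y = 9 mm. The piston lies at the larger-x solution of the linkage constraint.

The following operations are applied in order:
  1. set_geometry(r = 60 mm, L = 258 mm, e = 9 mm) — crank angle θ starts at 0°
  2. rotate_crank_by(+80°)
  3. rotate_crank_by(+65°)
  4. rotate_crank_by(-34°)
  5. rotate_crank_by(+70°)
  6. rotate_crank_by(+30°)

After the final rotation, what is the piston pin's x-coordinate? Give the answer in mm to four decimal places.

set_geometry: r = 60 mm, L = 258 mm, e = 9 mm; θ ← 0°
rotate_crank_by(+80°): θ ← 0° +80° = 80°
rotate_crank_by(+65°): θ ← 80° +65° = 145°
rotate_crank_by(-34°): θ ← 145° -34° = 111°
rotate_crank_by(+70°): θ ← 111° +70° = 181°
rotate_crank_by(+30°): θ ← 181° +30° = 211°
crank pin P = (r cos θ, r sin θ) = (-51.430038, -30.902284)
h = r sin θ − e = -30.902284 − 9 = -39.902284
x = r cos θ + √(L² − h²) = -51.430038 + √(66564.0 − 1592.1923) = -51.430038 + 254.895680 = 203.465642

203.4656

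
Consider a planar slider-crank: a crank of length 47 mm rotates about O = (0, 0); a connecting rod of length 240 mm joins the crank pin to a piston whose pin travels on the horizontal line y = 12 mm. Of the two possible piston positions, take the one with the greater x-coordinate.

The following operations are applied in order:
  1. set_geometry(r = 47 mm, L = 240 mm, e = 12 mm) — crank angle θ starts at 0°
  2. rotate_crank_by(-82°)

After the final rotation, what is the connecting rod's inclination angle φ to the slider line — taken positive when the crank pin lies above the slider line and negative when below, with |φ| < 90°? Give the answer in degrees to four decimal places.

set_geometry: r = 47 mm, L = 240 mm, e = 12 mm; θ ← 0°
rotate_crank_by(-82°): θ ← 0° -82° = -82°
crank pin P = (r cos θ, r sin θ) = (6.541136, -46.542599)
h = r sin θ − e = -46.542599 − 12 = -58.542599
sin φ = h / L = -58.542599 / 240 = -0.24392750
φ = arcsin(-0.24392750) = -14.118461°

-14.1185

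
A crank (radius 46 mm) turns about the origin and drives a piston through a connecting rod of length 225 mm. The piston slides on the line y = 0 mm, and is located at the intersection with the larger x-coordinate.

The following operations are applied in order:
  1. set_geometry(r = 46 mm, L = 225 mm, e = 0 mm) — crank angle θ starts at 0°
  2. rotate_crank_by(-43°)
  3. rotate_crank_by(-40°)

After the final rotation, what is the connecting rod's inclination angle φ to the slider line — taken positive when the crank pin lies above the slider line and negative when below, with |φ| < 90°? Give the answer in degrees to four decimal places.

set_geometry: r = 46 mm, L = 225 mm, e = 0 mm; θ ← 0°
rotate_crank_by(-43°): θ ← 0° -43° = -43°
rotate_crank_by(-40°): θ ← -43° -40° = -83°
crank pin P = (r cos θ, r sin θ) = (5.605990, -45.657123)
h = r sin θ − e = -45.657123 − 0 = -45.657123
sin φ = h / L = -45.657123 / 225 = -0.20292055
φ = arcsin(-0.20292055) = -11.707797°

-11.7078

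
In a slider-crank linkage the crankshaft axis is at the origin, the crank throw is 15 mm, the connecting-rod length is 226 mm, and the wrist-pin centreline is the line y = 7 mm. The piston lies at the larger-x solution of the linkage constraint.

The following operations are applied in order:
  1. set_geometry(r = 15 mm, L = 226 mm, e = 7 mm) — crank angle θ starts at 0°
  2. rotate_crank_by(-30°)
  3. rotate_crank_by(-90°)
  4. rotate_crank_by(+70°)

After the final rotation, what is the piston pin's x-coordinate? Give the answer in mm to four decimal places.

234.8841

set_geometry: r = 15 mm, L = 226 mm, e = 7 mm; θ ← 0°
rotate_crank_by(-30°): θ ← 0° -30° = -30°
rotate_crank_by(-90°): θ ← -30° -90° = -120°
rotate_crank_by(+70°): θ ← -120° +70° = -50°
crank pin P = (r cos θ, r sin θ) = (9.641814, -11.490667)
h = r sin θ − e = -11.490667 − 7 = -18.490667
x = r cos θ + √(L² − h²) = 9.641814 + √(51076.0 − 341.9048) = 9.641814 + 225.242303 = 234.884118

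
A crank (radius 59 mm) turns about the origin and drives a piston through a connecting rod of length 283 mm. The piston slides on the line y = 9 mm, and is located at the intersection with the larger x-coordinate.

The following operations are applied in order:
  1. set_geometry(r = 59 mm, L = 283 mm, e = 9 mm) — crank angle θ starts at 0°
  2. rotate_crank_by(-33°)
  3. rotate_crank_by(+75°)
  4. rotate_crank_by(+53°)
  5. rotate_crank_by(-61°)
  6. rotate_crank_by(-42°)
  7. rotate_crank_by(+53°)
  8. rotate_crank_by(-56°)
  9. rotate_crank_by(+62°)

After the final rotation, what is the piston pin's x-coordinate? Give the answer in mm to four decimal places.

set_geometry: r = 59 mm, L = 283 mm, e = 9 mm; θ ← 0°
rotate_crank_by(-33°): θ ← 0° -33° = -33°
rotate_crank_by(+75°): θ ← -33° +75° = 42°
rotate_crank_by(+53°): θ ← 42° +53° = 95°
rotate_crank_by(-61°): θ ← 95° -61° = 34°
rotate_crank_by(-42°): θ ← 34° -42° = -8°
rotate_crank_by(+53°): θ ← -8° +53° = 45°
rotate_crank_by(-56°): θ ← 45° -56° = -11°
rotate_crank_by(+62°): θ ← -11° +62° = 51°
crank pin P = (r cos θ, r sin θ) = (37.129903, 45.851612)
h = r sin θ − e = 45.851612 − 9 = 36.851612
x = r cos θ + √(L² − h²) = 37.129903 + √(80089.0 − 1358.0413) = 37.129903 + 280.590375 = 317.720278

317.7203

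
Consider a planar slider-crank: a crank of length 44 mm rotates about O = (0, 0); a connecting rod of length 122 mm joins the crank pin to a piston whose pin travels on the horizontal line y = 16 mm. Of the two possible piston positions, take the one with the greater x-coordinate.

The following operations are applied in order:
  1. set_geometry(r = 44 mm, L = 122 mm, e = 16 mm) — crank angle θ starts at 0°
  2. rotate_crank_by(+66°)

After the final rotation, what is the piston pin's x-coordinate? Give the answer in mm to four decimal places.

set_geometry: r = 44 mm, L = 122 mm, e = 16 mm; θ ← 0°
rotate_crank_by(+66°): θ ← 0° +66° = 66°
crank pin P = (r cos θ, r sin θ) = (17.896412, 40.196000)
h = r sin θ − e = 40.196000 − 16 = 24.196000
x = r cos θ + √(L² − h²) = 17.896412 + √(14884.0 − 585.4464) = 17.896412 + 119.576559 = 137.472972

137.4730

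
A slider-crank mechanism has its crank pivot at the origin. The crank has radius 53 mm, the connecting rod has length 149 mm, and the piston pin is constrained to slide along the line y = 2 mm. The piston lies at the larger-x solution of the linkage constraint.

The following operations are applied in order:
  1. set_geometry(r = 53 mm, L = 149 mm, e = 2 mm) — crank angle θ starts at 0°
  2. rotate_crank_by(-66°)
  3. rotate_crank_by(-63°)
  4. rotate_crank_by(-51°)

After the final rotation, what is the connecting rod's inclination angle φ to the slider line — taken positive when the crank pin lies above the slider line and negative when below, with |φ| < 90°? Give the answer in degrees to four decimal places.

-0.7691

set_geometry: r = 53 mm, L = 149 mm, e = 2 mm; θ ← 0°
rotate_crank_by(-66°): θ ← 0° -66° = -66°
rotate_crank_by(-63°): θ ← -66° -63° = -129°
rotate_crank_by(-51°): θ ← -129° -51° = -180°
crank pin P = (r cos θ, r sin θ) = (-53.000000, -0.000000)
h = r sin θ − e = -0.000000 − 2 = -2.000000
sin φ = h / L = -2.000000 / 149 = -0.01342282
φ = arcsin(-0.01342282) = -0.769094°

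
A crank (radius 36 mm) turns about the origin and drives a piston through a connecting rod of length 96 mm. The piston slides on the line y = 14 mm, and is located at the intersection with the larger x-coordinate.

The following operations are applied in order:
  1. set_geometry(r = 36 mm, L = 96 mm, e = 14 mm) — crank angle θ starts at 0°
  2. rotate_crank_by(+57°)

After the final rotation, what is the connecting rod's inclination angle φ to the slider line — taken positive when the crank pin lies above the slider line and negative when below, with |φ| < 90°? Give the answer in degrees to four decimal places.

9.7104

set_geometry: r = 36 mm, L = 96 mm, e = 14 mm; θ ← 0°
rotate_crank_by(+57°): θ ← 0° +57° = 57°
crank pin P = (r cos θ, r sin θ) = (19.607005, 30.192140)
h = r sin θ − e = 30.192140 − 14 = 16.192140
sin φ = h / L = 16.192140 / 96 = 0.16866813
φ = arcsin(0.16866813) = 9.710390°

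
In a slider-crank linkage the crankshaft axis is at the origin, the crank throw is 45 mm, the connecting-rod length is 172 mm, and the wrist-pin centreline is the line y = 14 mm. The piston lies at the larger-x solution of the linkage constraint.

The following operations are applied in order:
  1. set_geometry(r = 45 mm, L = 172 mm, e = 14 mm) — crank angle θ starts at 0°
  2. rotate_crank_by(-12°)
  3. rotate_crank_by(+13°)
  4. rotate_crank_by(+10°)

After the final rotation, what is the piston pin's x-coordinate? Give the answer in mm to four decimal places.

set_geometry: r = 45 mm, L = 172 mm, e = 14 mm; θ ← 0°
rotate_crank_by(-12°): θ ← 0° -12° = -12°
rotate_crank_by(+13°): θ ← -12° +13° = 1°
rotate_crank_by(+10°): θ ← 1° +10° = 11°
crank pin P = (r cos θ, r sin θ) = (44.173223, 8.586405)
h = r sin θ − e = 8.586405 − 14 = -5.413595
x = r cos θ + √(L² − h²) = 44.173223 + √(29584.0 − 29.3070) = 44.173223 + 171.914784 = 216.088007

216.0880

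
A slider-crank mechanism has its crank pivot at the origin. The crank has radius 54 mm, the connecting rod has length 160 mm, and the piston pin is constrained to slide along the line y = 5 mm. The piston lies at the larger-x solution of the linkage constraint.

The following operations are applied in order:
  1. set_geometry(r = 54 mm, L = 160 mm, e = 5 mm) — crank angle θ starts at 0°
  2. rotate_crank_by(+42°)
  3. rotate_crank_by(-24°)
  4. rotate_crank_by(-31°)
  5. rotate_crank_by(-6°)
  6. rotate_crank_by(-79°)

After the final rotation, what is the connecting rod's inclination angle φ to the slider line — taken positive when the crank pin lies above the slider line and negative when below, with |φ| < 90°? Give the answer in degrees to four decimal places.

set_geometry: r = 54 mm, L = 160 mm, e = 5 mm; θ ← 0°
rotate_crank_by(+42°): θ ← 0° +42° = 42°
rotate_crank_by(-24°): θ ← 42° -24° = 18°
rotate_crank_by(-31°): θ ← 18° -31° = -13°
rotate_crank_by(-6°): θ ← -13° -6° = -19°
rotate_crank_by(-79°): θ ← -19° -79° = -98°
crank pin P = (r cos θ, r sin θ) = (-7.515347, -53.474476)
h = r sin θ − e = -53.474476 − 5 = -58.474476
sin φ = h / L = -58.474476 / 160 = -0.36546547
φ = arcsin(-0.36546547) = -21.436232°

-21.4362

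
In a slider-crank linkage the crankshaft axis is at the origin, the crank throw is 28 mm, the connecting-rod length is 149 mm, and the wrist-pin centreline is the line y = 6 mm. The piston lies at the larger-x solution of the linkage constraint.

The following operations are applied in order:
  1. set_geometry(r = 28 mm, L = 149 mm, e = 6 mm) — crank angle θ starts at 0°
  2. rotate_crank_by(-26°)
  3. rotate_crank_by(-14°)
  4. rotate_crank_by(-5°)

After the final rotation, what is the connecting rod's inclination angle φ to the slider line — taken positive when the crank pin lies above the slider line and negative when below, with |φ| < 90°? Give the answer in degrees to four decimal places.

set_geometry: r = 28 mm, L = 149 mm, e = 6 mm; θ ← 0°
rotate_crank_by(-26°): θ ← 0° -26° = -26°
rotate_crank_by(-14°): θ ← -26° -14° = -40°
rotate_crank_by(-5°): θ ← -40° -5° = -45°
crank pin P = (r cos θ, r sin θ) = (19.798990, -19.798990)
h = r sin θ − e = -19.798990 − 6 = -25.798990
sin φ = h / L = -25.798990 / 149 = -0.17314758
φ = arcsin(-0.17314758) = -9.970877°

-9.9709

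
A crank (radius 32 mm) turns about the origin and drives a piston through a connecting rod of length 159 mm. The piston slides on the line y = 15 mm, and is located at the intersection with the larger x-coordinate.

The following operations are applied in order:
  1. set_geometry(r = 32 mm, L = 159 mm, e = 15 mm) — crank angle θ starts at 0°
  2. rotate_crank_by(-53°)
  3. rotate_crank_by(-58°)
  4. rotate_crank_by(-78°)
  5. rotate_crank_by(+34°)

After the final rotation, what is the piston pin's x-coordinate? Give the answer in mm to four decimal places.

set_geometry: r = 32 mm, L = 159 mm, e = 15 mm; θ ← 0°
rotate_crank_by(-53°): θ ← 0° -53° = -53°
rotate_crank_by(-58°): θ ← -53° -58° = -111°
rotate_crank_by(-78°): θ ← -111° -78° = -189°
rotate_crank_by(+34°): θ ← -189° +34° = -155°
crank pin P = (r cos θ, r sin θ) = (-29.001849, -13.523784)
h = r sin θ − e = -13.523784 − 15 = -28.523784
x = r cos θ + √(L² − h²) = -29.001849 + √(25281.0 − 813.6063) = -29.001849 + 156.420567 = 127.418718

127.4187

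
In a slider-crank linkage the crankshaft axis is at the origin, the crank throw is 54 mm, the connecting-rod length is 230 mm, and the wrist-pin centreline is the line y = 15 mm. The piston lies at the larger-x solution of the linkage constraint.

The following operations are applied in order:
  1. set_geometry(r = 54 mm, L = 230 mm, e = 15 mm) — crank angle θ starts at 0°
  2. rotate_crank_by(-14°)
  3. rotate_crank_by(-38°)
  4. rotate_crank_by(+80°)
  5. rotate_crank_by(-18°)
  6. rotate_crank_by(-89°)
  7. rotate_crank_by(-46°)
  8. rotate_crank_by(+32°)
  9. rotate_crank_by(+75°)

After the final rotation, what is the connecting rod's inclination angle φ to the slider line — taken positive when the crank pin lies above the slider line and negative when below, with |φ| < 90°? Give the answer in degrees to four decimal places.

-7.9188

set_geometry: r = 54 mm, L = 230 mm, e = 15 mm; θ ← 0°
rotate_crank_by(-14°): θ ← 0° -14° = -14°
rotate_crank_by(-38°): θ ← -14° -38° = -52°
rotate_crank_by(+80°): θ ← -52° +80° = 28°
rotate_crank_by(-18°): θ ← 28° -18° = 10°
rotate_crank_by(-89°): θ ← 10° -89° = -79°
rotate_crank_by(-46°): θ ← -79° -46° = -125°
rotate_crank_by(+32°): θ ← -125° +32° = -93°
rotate_crank_by(+75°): θ ← -93° +75° = -18°
crank pin P = (r cos θ, r sin θ) = (51.357052, -16.686918)
h = r sin θ − e = -16.686918 − 15 = -31.686918
sin φ = h / L = -31.686918 / 230 = -0.13776921
φ = arcsin(-0.13776921) = -7.918780°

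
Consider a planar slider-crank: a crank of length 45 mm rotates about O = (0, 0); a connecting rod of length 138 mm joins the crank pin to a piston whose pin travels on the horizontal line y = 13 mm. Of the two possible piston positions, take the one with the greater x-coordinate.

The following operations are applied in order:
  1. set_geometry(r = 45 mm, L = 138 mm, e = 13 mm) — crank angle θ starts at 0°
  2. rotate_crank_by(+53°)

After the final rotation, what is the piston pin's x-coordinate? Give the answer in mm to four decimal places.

set_geometry: r = 45 mm, L = 138 mm, e = 13 mm; θ ← 0°
rotate_crank_by(+53°): θ ← 0° +53° = 53°
crank pin P = (r cos θ, r sin θ) = (27.081676, 35.938598)
h = r sin θ − e = 35.938598 − 13 = 22.938598
x = r cos θ + √(L² − h²) = 27.081676 + √(19044.0 − 526.1793) = 27.081676 + 136.080200 = 163.161876

163.1619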